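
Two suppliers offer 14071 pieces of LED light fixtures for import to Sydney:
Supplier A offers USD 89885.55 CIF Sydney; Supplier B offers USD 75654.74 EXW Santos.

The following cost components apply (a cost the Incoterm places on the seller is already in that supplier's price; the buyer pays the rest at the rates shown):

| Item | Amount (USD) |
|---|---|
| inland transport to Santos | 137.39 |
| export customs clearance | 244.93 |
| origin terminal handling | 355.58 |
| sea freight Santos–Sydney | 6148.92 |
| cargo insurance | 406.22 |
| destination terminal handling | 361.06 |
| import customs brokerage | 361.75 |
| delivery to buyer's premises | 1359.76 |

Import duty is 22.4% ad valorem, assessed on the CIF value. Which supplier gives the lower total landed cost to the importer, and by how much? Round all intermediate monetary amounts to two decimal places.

Supplier A (CIF):
The CIF price already equals the CIF value: 89885.55
Import duty = 89885.55 × 22.4% = 20134.36
Buyer bears (A): 361.06 + 361.75 + 1359.76 = 2082.57
Landed cost (A) = invoice 89885.55 + 2082.57 + duty 20134.36 = 112102.48
Supplier B (EXW):
CIF value = EXW price + inland to port + export clearance + origin terminal + freight + insurance = 75654.74 + 137.39 + 244.93 + 355.58 + 6148.92 + 406.22 = 82947.78
Import duty = 82947.78 × 22.4% = 18580.30
Buyer bears (B): 137.39 + 244.93 + 355.58 + 6148.92 + 406.22 + 361.06 + 361.75 + 1359.76 = 9375.61
Landed cost (B) = invoice 75654.74 + 9375.61 + duty 18580.30 = 103610.65
Difference = |112102.48 − 103610.65| = 8491.83

Supplier B is cheaper by USD 8491.83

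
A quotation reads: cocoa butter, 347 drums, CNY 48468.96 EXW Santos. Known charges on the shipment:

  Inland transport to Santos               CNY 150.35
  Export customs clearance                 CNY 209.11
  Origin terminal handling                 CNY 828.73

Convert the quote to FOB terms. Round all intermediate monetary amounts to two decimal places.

FOB price: CNY 49657.15

From EXW to FOB, the seller additionally bears: inland to port, export clearance, origin terminal.
FOB price = 48468.96 + 150.35 + 209.11 + 828.73 = 49657.15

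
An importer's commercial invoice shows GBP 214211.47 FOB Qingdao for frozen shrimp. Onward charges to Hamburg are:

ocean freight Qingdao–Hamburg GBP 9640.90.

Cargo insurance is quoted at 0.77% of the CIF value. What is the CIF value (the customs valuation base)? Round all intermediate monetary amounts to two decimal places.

CIF value: GBP 225589.41

Let C be the CIF value. C = FOB price + freight + 0.77% × C
C − 0.77% × C = 214211.47 + 9640.90
0.9923 × C = 223852.37
C = 223852.37 / 0.9923 = 225589.41
Insurance premium = 0.77% × 225589.41 = 1737.04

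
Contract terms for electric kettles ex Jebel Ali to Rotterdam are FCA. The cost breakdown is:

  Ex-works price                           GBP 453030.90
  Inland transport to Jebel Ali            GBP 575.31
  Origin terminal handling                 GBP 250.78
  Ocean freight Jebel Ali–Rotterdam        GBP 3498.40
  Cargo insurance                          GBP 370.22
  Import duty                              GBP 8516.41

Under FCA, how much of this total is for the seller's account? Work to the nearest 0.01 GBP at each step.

Seller's account: GBP 453606.21

FCA: the seller delivers export-cleared goods to the carrier; the buyer bears costs from that point.
Seller's account: goods 453030.90 + inland to port 575.31 = 453606.21
Buyer's account: origin terminal 250.78 + freight 3498.40 + insurance 370.22 + duty 8516.41 = 12635.81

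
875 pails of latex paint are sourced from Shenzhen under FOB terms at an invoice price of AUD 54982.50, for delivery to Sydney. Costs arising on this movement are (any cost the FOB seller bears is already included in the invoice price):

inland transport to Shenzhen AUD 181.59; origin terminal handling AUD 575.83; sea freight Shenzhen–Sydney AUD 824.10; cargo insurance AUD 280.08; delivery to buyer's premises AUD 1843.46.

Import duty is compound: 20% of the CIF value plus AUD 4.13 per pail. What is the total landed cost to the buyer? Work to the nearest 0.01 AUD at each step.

FOB: the seller bears costs until goods are on board at the origin port; the buyer bears freight, insurance and all costs thereafter.
Already in the invoice (seller's account under FOB): inland to port, origin terminal — exclude.
CIF value = FOB price + freight + insurance = 54982.50 + 824.10 + 280.08 = 56086.68
Ad valorem component: 56086.68 × 20% = 11217.34
Specific component: 875 × 4.13 = 3613.75
Import duty = 11217.34 + 3613.75 = 14831.09
Buyer bears: freight 824.10 + insurance 280.08 + delivery 1843.46 + duty 14831.09 = 17778.73
Landed cost = invoice 54982.50 + 17778.73 = 72761.23

Total landed cost: AUD 72761.23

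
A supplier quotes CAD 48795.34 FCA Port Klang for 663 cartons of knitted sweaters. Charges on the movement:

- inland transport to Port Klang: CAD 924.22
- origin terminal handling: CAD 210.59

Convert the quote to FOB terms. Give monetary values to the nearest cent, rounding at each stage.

FOB price: CAD 49005.93

Not relevant to the conversion: inland to port — on the seller under both FCA and FOB; already in the FCA price and stays in the FOB price.
From FCA to FOB, the seller additionally bears: origin terminal.
FOB price = 48795.34 + 210.59 = 49005.93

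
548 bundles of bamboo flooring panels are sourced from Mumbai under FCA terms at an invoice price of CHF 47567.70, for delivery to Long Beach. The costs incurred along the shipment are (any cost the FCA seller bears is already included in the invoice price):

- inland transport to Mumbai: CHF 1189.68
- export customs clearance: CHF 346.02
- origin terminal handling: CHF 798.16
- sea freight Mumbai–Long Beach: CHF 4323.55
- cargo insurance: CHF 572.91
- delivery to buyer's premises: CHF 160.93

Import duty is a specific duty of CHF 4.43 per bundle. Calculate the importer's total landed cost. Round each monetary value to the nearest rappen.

FCA: the seller delivers export-cleared goods to the carrier; the buyer bears costs from that point.
Already in the invoice (seller's account under FCA): inland to port, export clearance — exclude.
CIF value = FCA price + origin terminal + freight + insurance = 47567.70 + 798.16 + 4323.55 + 572.91 = 53262.32
Import duty = 548 × 4.43 = 2427.64
Buyer bears: origin terminal 798.16 + freight 4323.55 + insurance 572.91 + delivery 160.93 + duty 2427.64 = 8283.19
Landed cost = invoice 47567.70 + 8283.19 = 55850.89

Total landed cost: CHF 55850.89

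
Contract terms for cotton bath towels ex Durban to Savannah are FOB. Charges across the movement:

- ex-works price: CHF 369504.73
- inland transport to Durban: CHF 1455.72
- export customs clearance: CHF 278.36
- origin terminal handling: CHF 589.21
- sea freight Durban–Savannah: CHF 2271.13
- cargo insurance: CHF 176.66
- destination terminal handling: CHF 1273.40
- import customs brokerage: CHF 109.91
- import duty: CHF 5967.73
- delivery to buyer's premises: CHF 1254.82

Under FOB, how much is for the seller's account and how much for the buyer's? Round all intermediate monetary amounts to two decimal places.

FOB: the seller bears costs until goods are on board at the origin port; the buyer bears freight, insurance and all costs thereafter.
Seller's account: goods 369504.73 + inland to port 1455.72 + export clearance 278.36 + origin terminal 589.21 = 371828.02
Buyer's account: freight 2271.13 + insurance 176.66 + destination terminal 1273.40 + brokerage 109.91 + duty 5967.73 + delivery 1254.82 = 11053.65

Seller: CHF 371828.02; buyer: CHF 11053.65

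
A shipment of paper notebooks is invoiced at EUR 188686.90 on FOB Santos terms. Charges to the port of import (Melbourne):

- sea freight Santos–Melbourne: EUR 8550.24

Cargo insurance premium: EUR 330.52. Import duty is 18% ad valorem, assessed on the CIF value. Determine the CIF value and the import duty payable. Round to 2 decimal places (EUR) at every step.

CIF = FOB price + freight + insurance
CIF = 188686.90 + 8550.24 + 330.52 = 197567.66
Import duty = 197567.66 × 18% = 35562.18

CIF value: EUR 197567.66; import duty: EUR 35562.18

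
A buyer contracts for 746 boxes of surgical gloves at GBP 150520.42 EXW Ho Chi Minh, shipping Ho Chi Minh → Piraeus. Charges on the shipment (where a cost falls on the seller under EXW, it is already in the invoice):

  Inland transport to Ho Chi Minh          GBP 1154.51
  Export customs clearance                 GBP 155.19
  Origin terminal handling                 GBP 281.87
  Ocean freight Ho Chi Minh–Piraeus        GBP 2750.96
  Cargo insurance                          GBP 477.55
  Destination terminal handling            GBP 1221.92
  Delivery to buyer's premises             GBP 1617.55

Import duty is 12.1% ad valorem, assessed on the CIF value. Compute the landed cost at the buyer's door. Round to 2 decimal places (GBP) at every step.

Total landed cost: GBP 176976.17

EXW: the seller makes goods available at their premises; the buyer bears all onward costs.
CIF value = EXW price + inland to port + export clearance + origin terminal + freight + insurance = 150520.42 + 1154.51 + 155.19 + 281.87 + 2750.96 + 477.55 = 155340.50
Import duty = 155340.50 × 12.1% = 18796.20
Buyer bears: inland to port 1154.51 + export clearance 155.19 + origin terminal 281.87 + freight 2750.96 + insurance 477.55 + destination terminal 1221.92 + delivery 1617.55 + duty 18796.20 = 26455.75
Landed cost = invoice 150520.42 + 26455.75 = 176976.17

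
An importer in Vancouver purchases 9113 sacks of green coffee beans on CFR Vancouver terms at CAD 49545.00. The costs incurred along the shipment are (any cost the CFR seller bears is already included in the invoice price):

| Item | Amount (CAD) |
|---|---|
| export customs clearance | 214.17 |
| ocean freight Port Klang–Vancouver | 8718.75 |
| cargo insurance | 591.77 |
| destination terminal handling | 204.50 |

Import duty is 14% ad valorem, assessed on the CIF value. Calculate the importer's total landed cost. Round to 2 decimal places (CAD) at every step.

Total landed cost: CAD 57360.42

CFR: the seller pays costs through ocean freight to the destination port, but not insurance.
Already in the invoice (seller's account under CFR): export clearance, freight — exclude.
CIF value = CFR price + insurance = 49545.00 + 591.77 = 50136.77
Import duty = 50136.77 × 14% = 7019.15
Buyer bears: insurance 591.77 + destination terminal 204.50 + duty 7019.15 = 7815.42
Landed cost = invoice 49545.00 + 7815.42 = 57360.42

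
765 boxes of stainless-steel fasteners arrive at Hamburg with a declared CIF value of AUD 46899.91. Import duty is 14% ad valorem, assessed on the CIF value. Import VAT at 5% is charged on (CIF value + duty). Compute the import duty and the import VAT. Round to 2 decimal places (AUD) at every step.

Import duty = 46899.91 × 14% = 6565.99
VAT base = CIF + duty = 46899.91 + 6565.99 = 53465.90
Import VAT = 53465.90 × 5% = 2673.30

Import duty: AUD 6565.99; import VAT: AUD 2673.30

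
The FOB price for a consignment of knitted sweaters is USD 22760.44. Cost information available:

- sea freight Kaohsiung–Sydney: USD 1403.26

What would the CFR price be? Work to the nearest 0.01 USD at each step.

From FOB to CFR, the seller additionally bears: freight.
CFR price = 22760.44 + 1403.26 = 24163.70

CFR price: USD 24163.70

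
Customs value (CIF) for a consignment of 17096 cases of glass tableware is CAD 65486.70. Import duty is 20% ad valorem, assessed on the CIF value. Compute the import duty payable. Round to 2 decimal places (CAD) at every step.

Import duty = 65486.70 × 20% = 13097.34

Import duty: CAD 13097.34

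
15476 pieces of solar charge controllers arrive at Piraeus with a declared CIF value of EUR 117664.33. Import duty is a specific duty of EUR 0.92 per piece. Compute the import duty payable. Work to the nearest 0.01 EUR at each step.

Import duty = 15476 × 0.92 = 14237.92

Import duty: EUR 14237.92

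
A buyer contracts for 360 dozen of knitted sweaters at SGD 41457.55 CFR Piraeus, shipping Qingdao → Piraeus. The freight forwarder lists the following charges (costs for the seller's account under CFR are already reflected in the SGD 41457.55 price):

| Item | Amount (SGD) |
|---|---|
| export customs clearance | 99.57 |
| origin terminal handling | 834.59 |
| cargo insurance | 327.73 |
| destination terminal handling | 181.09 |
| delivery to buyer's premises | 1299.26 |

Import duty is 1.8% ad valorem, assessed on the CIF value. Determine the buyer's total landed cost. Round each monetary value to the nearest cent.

Total landed cost: SGD 44017.77

CFR: the seller pays costs through ocean freight to the destination port, but not insurance.
Already in the invoice (seller's account under CFR): export clearance, origin terminal — exclude.
CIF value = CFR price + insurance = 41457.55 + 327.73 = 41785.28
Import duty = 41785.28 × 1.8% = 752.14
Buyer bears: insurance 327.73 + destination terminal 181.09 + delivery 1299.26 + duty 752.14 = 2560.22
Landed cost = invoice 41457.55 + 2560.22 = 44017.77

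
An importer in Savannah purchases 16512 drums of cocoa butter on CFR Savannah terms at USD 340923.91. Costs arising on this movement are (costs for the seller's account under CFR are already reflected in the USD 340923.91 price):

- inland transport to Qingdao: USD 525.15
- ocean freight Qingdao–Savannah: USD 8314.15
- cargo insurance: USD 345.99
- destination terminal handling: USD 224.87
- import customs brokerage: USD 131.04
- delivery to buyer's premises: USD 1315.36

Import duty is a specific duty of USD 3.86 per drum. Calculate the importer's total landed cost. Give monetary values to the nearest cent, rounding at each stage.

CFR: the seller pays costs through ocean freight to the destination port, but not insurance.
Already in the invoice (seller's account under CFR): inland to port, freight — exclude.
CIF value = CFR price + insurance = 340923.91 + 345.99 = 341269.90
Import duty = 16512 × 3.86 = 63736.32
Buyer bears: insurance 345.99 + destination terminal 224.87 + brokerage 131.04 + delivery 1315.36 + duty 63736.32 = 65753.58
Landed cost = invoice 340923.91 + 65753.58 = 406677.49

Total landed cost: USD 406677.49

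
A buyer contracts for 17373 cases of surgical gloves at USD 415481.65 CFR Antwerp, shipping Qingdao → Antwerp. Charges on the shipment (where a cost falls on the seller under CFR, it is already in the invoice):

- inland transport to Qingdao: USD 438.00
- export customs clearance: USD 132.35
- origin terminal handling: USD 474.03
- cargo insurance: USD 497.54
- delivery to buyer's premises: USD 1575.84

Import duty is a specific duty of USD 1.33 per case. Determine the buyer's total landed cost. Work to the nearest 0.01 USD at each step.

Total landed cost: USD 440661.12

CFR: the seller pays costs through ocean freight to the destination port, but not insurance.
Already in the invoice (seller's account under CFR): inland to port, export clearance, origin terminal — exclude.
CIF value = CFR price + insurance = 415481.65 + 497.54 = 415979.19
Import duty = 17373 × 1.33 = 23106.09
Buyer bears: insurance 497.54 + delivery 1575.84 + duty 23106.09 = 25179.47
Landed cost = invoice 415481.65 + 25179.47 = 440661.12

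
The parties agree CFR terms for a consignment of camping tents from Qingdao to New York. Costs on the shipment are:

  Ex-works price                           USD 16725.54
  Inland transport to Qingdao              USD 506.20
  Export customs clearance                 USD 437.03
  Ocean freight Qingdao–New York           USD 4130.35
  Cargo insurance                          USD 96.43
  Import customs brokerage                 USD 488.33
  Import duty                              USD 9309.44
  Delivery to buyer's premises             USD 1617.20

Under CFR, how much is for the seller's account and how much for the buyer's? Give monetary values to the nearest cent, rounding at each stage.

CFR: the seller pays costs through ocean freight to the destination port, but not insurance.
Seller's account: goods 16725.54 + inland to port 506.20 + export clearance 437.03 + freight 4130.35 = 21799.12
Buyer's account: insurance 96.43 + brokerage 488.33 + duty 9309.44 + delivery 1617.20 = 11511.40

Seller: USD 21799.12; buyer: USD 11511.40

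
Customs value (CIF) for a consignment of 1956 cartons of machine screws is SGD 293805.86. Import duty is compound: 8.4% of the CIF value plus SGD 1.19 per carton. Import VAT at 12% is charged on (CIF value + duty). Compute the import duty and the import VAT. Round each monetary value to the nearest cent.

Import duty: SGD 27007.33; import VAT: SGD 38497.58

Ad valorem component: 293805.86 × 8.4% = 24679.69
Specific component: 1956 × 1.19 = 2327.64
Import duty = 24679.69 + 2327.64 = 27007.33
VAT base = CIF + duty = 293805.86 + 27007.33 = 320813.19
Import VAT = 320813.19 × 12% = 38497.58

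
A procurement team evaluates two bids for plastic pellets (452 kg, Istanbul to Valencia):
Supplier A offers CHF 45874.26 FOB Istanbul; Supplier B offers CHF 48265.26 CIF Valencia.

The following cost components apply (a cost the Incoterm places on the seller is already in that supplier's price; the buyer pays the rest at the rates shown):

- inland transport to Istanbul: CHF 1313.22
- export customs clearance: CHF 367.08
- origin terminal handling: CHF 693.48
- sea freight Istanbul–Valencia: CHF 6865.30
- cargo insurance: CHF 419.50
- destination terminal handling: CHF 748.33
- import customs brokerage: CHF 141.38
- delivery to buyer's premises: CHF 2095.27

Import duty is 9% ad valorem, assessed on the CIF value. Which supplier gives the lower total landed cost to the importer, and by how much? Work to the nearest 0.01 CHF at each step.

Supplier A (FOB):
CIF value = FOB price + freight + insurance = 45874.26 + 6865.30 + 419.50 = 53159.06
Import duty = 53159.06 × 9% = 4784.32
Buyer bears (A): 6865.30 + 419.50 + 748.33 + 141.38 + 2095.27 = 10269.78
Landed cost (A) = invoice 45874.26 + 10269.78 + duty 4784.32 = 60928.36
Supplier B (CIF):
The CIF price already equals the CIF value: 48265.26
Import duty = 48265.26 × 9% = 4343.87
Buyer bears (B): 748.33 + 141.38 + 2095.27 = 2984.98
Landed cost (B) = invoice 48265.26 + 2984.98 + duty 4343.87 = 55594.11
Difference = |60928.36 − 55594.11| = 5334.25

Supplier B is cheaper by CHF 5334.25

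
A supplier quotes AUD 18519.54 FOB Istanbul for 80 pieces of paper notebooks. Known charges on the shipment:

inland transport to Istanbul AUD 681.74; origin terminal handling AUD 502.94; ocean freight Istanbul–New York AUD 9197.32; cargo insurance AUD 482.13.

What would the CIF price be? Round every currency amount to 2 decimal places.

CIF price: AUD 28198.99

Not relevant to the conversion: origin terminal, inland to port — on the seller under both FOB and CIF; already in the FOB price and stays in the CIF price.
From FOB to CIF, the seller additionally bears: freight, insurance.
CIF price = 18519.54 + 9197.32 + 482.13 = 28198.99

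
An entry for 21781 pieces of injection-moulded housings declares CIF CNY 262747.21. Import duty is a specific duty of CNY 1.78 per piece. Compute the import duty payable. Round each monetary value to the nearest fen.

Import duty: CNY 38770.18

Import duty = 21781 × 1.78 = 38770.18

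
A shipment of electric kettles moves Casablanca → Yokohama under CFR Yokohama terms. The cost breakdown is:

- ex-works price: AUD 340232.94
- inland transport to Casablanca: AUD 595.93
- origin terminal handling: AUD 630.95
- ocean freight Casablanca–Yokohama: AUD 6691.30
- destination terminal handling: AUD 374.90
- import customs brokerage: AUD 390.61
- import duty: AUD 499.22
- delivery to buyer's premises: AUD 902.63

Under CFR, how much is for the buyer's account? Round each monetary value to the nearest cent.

CFR: the seller pays costs through ocean freight to the destination port, but not insurance.
Seller's account: goods 340232.94 + inland to port 595.93 + origin terminal 630.95 + freight 6691.30 = 348151.12
Buyer's account: destination terminal 374.90 + brokerage 390.61 + duty 499.22 + delivery 902.63 = 2167.36

Buyer's account: AUD 2167.36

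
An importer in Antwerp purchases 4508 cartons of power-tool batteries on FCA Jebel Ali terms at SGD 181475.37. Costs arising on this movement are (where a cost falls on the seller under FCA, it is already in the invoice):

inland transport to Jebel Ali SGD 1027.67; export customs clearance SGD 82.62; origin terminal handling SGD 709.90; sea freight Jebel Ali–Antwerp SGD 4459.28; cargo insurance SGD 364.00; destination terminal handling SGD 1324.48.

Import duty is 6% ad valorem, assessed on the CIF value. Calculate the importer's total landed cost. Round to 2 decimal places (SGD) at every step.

FCA: the seller delivers export-cleared goods to the carrier; the buyer bears costs from that point.
Already in the invoice (seller's account under FCA): inland to port, export clearance — exclude.
CIF value = FCA price + origin terminal + freight + insurance = 181475.37 + 709.90 + 4459.28 + 364.00 = 187008.55
Import duty = 187008.55 × 6% = 11220.51
Buyer bears: origin terminal 709.90 + freight 4459.28 + insurance 364.00 + destination terminal 1324.48 + duty 11220.51 = 18078.17
Landed cost = invoice 181475.37 + 18078.17 = 199553.54

Total landed cost: SGD 199553.54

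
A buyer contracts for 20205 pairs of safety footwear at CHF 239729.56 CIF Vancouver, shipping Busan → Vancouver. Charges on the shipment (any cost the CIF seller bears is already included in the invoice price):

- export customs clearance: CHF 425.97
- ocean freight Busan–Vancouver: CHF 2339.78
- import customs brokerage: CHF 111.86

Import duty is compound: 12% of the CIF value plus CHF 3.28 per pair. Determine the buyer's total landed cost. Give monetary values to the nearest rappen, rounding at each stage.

Total landed cost: CHF 334881.37

CIF: the seller pays costs through ocean freight and marine insurance to the destination port.
Already in the invoice (seller's account under CIF): export clearance, freight — exclude.
The CIF price already equals the CIF value: 239729.56
Ad valorem component: 239729.56 × 12% = 28767.55
Specific component: 20205 × 3.28 = 66272.40
Import duty = 28767.55 + 66272.40 = 95039.95
Buyer bears: brokerage 111.86 + duty 95039.95 = 95151.81
Landed cost = invoice 239729.56 + 95151.81 = 334881.37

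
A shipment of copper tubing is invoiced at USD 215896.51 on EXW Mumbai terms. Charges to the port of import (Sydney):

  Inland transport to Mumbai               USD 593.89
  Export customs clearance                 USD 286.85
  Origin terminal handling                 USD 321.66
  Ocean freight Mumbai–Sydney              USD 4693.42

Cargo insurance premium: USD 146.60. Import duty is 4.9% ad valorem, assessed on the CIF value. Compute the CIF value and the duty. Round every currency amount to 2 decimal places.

CIF value: USD 221938.93; import duty: USD 10875.01

CIF = EXW price + pre-shipment costs + freight + insurance
CIF = 215896.51 + 593.89 + 286.85 + 321.66 + 4693.42 + 146.60 = 221938.93
Import duty = 221938.93 × 4.9% = 10875.01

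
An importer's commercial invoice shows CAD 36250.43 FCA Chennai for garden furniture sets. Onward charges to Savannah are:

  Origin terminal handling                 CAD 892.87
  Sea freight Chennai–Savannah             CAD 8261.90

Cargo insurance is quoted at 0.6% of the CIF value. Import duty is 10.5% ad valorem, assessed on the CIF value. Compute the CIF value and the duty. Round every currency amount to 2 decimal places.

Let C be the CIF value. C = FCA price + pre-shipment costs + freight + 0.6% × C
C − 0.6% × C = 36250.43 + 892.87 + 8261.90
0.994 × C = 45405.20
C = 45405.20 / 0.994 = 45679.28
Insurance premium = 0.6% × 45679.28 = 274.08
Import duty = 45679.28 × 10.5% = 4796.32

CIF value: CAD 45679.28; import duty: CAD 4796.32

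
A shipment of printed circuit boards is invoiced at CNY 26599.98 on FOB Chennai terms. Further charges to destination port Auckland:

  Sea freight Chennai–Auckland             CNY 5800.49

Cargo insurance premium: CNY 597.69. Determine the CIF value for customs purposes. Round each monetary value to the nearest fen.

CIF = FOB price + freight + insurance
CIF = 26599.98 + 5800.49 + 597.69 = 32998.16

CIF value: CNY 32998.16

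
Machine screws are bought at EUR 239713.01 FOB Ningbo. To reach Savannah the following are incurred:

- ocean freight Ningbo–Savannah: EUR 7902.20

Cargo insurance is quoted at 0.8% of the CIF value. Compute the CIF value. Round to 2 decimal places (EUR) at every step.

Let C be the CIF value. C = FOB price + freight + 0.8% × C
C − 0.8% × C = 239713.01 + 7902.20
0.992 × C = 247615.21
C = 247615.21 / 0.992 = 249612.11
Insurance premium = 0.8% × 249612.11 = 1996.90

CIF value: EUR 249612.11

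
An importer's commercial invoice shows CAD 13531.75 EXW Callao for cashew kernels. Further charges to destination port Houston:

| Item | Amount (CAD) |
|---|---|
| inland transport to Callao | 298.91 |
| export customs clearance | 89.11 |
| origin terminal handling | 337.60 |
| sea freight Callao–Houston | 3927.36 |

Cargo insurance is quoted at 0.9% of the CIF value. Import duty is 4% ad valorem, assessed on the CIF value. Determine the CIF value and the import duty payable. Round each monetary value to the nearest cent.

Let C be the CIF value. C = EXW price + pre-shipment costs + freight + 0.9% × C
C − 0.9% × C = 13531.75 + 298.91 + 89.11 + 337.60 + 3927.36
0.991 × C = 18184.73
C = 18184.73 / 0.991 = 18349.88
Insurance premium = 0.9% × 18349.88 = 165.15
Import duty = 18349.88 × 4% = 734.00

CIF value: CAD 18349.88; import duty: CAD 734.00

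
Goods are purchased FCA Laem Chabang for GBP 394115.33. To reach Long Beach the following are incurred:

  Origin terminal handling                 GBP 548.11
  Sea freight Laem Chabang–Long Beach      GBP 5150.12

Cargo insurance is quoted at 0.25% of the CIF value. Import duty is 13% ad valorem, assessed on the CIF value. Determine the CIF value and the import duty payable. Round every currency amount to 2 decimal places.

CIF value: GBP 400815.60; import duty: GBP 52106.03

Let C be the CIF value. C = FCA price + pre-shipment costs + freight + 0.25% × C
C − 0.25% × C = 394115.33 + 548.11 + 5150.12
0.9975 × C = 399813.56
C = 399813.56 / 0.9975 = 400815.60
Insurance premium = 0.25% × 400815.60 = 1002.04
Import duty = 400815.60 × 13% = 52106.03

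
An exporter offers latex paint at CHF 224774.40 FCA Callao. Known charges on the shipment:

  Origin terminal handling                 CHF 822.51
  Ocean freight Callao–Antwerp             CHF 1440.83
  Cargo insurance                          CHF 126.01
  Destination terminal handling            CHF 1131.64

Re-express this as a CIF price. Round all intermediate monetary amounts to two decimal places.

CIF price: CHF 227163.75

Not relevant to the conversion: destination terminal — on the buyer under both terms; not part of either seller's price.
From FCA to CIF, the seller additionally bears: origin terminal, freight, insurance.
CIF price = 224774.40 + 822.51 + 1440.83 + 126.01 = 227163.75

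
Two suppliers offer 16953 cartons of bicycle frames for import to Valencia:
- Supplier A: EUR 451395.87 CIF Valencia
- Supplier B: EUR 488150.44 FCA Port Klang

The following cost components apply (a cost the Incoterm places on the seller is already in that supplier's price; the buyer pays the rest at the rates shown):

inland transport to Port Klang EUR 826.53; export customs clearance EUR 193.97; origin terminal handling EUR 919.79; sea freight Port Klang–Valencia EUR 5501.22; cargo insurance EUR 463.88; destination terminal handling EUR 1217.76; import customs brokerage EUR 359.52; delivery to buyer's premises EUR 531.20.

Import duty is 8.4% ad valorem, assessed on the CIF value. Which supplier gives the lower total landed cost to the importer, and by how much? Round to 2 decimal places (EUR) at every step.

Supplier A (CIF):
The CIF price already equals the CIF value: 451395.87
Import duty = 451395.87 × 8.4% = 37917.25
Buyer bears (A): 1217.76 + 359.52 + 531.20 = 2108.48
Landed cost (A) = invoice 451395.87 + 2108.48 + duty 37917.25 = 491421.60
Supplier B (FCA):
CIF value = FCA price + origin terminal + freight + insurance = 488150.44 + 919.79 + 5501.22 + 463.88 = 495035.33
Import duty = 495035.33 × 8.4% = 41582.97
Buyer bears (B): 919.79 + 5501.22 + 463.88 + 1217.76 + 359.52 + 531.20 = 8993.37
Landed cost (B) = invoice 488150.44 + 8993.37 + duty 41582.97 = 538726.78
Difference = |491421.60 − 538726.78| = 47305.18

Supplier A is cheaper by EUR 47305.18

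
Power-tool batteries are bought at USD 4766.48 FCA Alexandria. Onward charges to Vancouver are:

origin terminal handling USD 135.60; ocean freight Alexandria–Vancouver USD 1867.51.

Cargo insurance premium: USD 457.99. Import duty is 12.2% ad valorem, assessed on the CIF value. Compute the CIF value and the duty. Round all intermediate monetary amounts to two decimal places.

CIF value: USD 7227.58; import duty: USD 881.76

CIF = FCA price + pre-shipment costs + freight + insurance
CIF = 4766.48 + 135.60 + 1867.51 + 457.99 = 7227.58
Import duty = 7227.58 × 12.2% = 881.76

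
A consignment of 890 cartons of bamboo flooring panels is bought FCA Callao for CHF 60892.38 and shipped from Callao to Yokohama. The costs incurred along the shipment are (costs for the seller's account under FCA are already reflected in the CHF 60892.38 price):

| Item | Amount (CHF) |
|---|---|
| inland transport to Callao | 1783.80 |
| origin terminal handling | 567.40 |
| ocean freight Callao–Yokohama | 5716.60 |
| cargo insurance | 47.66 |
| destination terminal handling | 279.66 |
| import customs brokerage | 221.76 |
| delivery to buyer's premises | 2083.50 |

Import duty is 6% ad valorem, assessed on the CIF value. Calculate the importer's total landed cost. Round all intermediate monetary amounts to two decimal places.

FCA: the seller delivers export-cleared goods to the carrier; the buyer bears costs from that point.
Already in the invoice (seller's account under FCA): inland to port — exclude.
CIF value = FCA price + origin terminal + freight + insurance = 60892.38 + 567.40 + 5716.60 + 47.66 = 67224.04
Import duty = 67224.04 × 6% = 4033.44
Buyer bears: origin terminal 567.40 + freight 5716.60 + insurance 47.66 + destination terminal 279.66 + brokerage 221.76 + delivery 2083.50 + duty 4033.44 = 12950.02
Landed cost = invoice 60892.38 + 12950.02 = 73842.40

Total landed cost: CHF 73842.40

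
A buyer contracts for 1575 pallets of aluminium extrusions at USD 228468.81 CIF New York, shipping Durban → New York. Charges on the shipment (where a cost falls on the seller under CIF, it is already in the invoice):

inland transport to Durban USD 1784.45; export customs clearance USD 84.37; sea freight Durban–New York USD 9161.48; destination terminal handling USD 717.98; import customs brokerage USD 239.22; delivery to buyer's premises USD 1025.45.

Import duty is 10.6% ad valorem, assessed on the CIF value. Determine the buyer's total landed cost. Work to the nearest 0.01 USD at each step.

CIF: the seller pays costs through ocean freight and marine insurance to the destination port.
Already in the invoice (seller's account under CIF): inland to port, export clearance, freight — exclude.
The CIF price already equals the CIF value: 228468.81
Import duty = 228468.81 × 10.6% = 24217.69
Buyer bears: destination terminal 717.98 + brokerage 239.22 + delivery 1025.45 + duty 24217.69 = 26200.34
Landed cost = invoice 228468.81 + 26200.34 = 254669.15

Total landed cost: USD 254669.15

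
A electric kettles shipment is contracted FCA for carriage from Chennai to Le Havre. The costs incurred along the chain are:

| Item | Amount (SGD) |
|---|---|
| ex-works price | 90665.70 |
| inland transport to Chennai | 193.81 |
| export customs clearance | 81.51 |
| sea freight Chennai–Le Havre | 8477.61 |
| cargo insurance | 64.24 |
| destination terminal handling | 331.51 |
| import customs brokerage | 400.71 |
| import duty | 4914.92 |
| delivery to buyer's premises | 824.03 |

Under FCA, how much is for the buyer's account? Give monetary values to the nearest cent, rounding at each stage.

Buyer's account: SGD 15013.02

FCA: the seller delivers export-cleared goods to the carrier; the buyer bears costs from that point.
Seller's account: goods 90665.70 + inland to port 193.81 + export clearance 81.51 = 90941.02
Buyer's account: freight 8477.61 + insurance 64.24 + destination terminal 331.51 + brokerage 400.71 + duty 4914.92 + delivery 824.03 = 15013.02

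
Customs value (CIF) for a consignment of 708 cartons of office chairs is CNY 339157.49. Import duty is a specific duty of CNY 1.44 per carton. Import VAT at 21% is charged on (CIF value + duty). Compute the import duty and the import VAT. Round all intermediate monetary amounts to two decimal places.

Import duty = 708 × 1.44 = 1019.52
VAT base = CIF + duty = 339157.49 + 1019.52 = 340177.01
Import VAT = 340177.01 × 21% = 71437.17

Import duty: CNY 1019.52; import VAT: CNY 71437.17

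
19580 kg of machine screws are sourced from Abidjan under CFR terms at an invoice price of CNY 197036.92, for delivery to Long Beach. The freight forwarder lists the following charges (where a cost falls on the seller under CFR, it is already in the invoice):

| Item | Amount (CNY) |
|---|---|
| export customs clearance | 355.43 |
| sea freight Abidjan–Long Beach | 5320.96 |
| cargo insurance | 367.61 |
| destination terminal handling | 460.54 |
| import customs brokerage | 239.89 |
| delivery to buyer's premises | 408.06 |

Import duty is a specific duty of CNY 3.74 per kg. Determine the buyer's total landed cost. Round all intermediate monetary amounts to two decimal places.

CFR: the seller pays costs through ocean freight to the destination port, but not insurance.
Already in the invoice (seller's account under CFR): export clearance, freight — exclude.
CIF value = CFR price + insurance = 197036.92 + 367.61 = 197404.53
Import duty = 19580 × 3.74 = 73229.20
Buyer bears: insurance 367.61 + destination terminal 460.54 + brokerage 239.89 + delivery 408.06 + duty 73229.20 = 74705.30
Landed cost = invoice 197036.92 + 74705.30 = 271742.22

Total landed cost: CNY 271742.22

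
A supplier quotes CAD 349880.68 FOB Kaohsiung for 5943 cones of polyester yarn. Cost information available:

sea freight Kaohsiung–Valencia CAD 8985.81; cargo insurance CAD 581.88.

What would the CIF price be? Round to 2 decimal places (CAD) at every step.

CIF price: CAD 359448.37

From FOB to CIF, the seller additionally bears: freight, insurance.
CIF price = 349880.68 + 8985.81 + 581.88 = 359448.37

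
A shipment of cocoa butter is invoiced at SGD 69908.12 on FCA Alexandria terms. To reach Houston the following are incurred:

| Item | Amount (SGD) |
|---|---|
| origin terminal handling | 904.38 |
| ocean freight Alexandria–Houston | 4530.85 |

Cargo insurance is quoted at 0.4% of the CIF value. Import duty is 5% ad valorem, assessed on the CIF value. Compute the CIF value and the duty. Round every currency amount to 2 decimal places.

Let C be the CIF value. C = FCA price + pre-shipment costs + freight + 0.4% × C
C − 0.4% × C = 69908.12 + 904.38 + 4530.85
0.996 × C = 75343.35
C = 75343.35 / 0.996 = 75645.93
Insurance premium = 0.4% × 75645.93 = 302.58
Import duty = 75645.93 × 5% = 3782.30

CIF value: SGD 75645.93; import duty: SGD 3782.30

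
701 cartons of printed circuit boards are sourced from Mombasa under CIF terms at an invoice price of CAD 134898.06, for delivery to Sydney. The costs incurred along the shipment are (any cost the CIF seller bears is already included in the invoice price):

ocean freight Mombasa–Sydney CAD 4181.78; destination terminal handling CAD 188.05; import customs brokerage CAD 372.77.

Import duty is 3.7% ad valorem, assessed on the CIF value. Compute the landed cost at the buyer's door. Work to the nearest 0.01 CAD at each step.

CIF: the seller pays costs through ocean freight and marine insurance to the destination port.
Already in the invoice (seller's account under CIF): freight — exclude.
The CIF price already equals the CIF value: 134898.06
Import duty = 134898.06 × 3.7% = 4991.23
Buyer bears: destination terminal 188.05 + brokerage 372.77 + duty 4991.23 = 5552.05
Landed cost = invoice 134898.06 + 5552.05 = 140450.11

Total landed cost: CAD 140450.11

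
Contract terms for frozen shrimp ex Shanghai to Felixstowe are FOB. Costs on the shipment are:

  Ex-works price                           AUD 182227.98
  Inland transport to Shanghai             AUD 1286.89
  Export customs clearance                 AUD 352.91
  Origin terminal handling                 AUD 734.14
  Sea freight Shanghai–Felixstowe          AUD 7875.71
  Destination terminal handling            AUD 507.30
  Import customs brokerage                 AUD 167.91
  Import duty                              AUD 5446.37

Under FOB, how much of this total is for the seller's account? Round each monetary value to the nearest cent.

FOB: the seller bears costs until goods are on board at the origin port; the buyer bears freight, insurance and all costs thereafter.
Seller's account: goods 182227.98 + inland to port 1286.89 + export clearance 352.91 + origin terminal 734.14 = 184601.92
Buyer's account: freight 7875.71 + destination terminal 507.30 + brokerage 167.91 + duty 5446.37 = 13997.29

Seller's account: AUD 184601.92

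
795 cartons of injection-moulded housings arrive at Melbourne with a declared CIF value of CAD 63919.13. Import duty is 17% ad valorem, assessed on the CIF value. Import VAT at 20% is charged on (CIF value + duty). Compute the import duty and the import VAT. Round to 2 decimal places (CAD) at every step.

Import duty = 63919.13 × 17% = 10866.25
VAT base = CIF + duty = 63919.13 + 10866.25 = 74785.38
Import VAT = 74785.38 × 20% = 14957.08

Import duty: CAD 10866.25; import VAT: CAD 14957.08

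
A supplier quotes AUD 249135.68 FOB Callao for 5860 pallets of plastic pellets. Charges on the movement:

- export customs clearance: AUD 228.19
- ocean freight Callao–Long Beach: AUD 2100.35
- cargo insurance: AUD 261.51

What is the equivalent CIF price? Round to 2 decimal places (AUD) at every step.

Not relevant to the conversion: export clearance — on the seller under both FOB and CIF; already in the FOB price and stays in the CIF price.
From FOB to CIF, the seller additionally bears: freight, insurance.
CIF price = 249135.68 + 2100.35 + 261.51 = 251497.54

CIF price: AUD 251497.54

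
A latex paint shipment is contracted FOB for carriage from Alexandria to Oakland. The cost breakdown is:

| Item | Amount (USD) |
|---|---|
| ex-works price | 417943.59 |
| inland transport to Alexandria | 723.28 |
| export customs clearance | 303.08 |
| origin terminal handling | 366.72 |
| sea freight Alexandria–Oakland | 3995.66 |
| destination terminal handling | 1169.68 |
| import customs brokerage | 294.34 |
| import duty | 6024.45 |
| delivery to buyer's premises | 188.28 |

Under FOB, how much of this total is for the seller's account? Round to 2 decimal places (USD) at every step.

FOB: the seller bears costs until goods are on board at the origin port; the buyer bears freight, insurance and all costs thereafter.
Seller's account: goods 417943.59 + inland to port 723.28 + export clearance 303.08 + origin terminal 366.72 = 419336.67
Buyer's account: freight 3995.66 + destination terminal 1169.68 + brokerage 294.34 + duty 6024.45 + delivery 188.28 = 11672.41

Seller's account: USD 419336.67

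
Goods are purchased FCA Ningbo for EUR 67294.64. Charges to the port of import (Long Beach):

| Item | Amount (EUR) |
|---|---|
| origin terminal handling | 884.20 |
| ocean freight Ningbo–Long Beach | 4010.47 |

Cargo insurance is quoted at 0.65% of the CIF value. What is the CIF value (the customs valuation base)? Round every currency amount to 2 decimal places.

Let C be the CIF value. C = FCA price + pre-shipment costs + freight + 0.65% × C
C − 0.65% × C = 67294.64 + 884.20 + 4010.47
0.9935 × C = 72189.31
C = 72189.31 / 0.9935 = 72661.61
Insurance premium = 0.65% × 72661.61 = 472.30

CIF value: EUR 72661.61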